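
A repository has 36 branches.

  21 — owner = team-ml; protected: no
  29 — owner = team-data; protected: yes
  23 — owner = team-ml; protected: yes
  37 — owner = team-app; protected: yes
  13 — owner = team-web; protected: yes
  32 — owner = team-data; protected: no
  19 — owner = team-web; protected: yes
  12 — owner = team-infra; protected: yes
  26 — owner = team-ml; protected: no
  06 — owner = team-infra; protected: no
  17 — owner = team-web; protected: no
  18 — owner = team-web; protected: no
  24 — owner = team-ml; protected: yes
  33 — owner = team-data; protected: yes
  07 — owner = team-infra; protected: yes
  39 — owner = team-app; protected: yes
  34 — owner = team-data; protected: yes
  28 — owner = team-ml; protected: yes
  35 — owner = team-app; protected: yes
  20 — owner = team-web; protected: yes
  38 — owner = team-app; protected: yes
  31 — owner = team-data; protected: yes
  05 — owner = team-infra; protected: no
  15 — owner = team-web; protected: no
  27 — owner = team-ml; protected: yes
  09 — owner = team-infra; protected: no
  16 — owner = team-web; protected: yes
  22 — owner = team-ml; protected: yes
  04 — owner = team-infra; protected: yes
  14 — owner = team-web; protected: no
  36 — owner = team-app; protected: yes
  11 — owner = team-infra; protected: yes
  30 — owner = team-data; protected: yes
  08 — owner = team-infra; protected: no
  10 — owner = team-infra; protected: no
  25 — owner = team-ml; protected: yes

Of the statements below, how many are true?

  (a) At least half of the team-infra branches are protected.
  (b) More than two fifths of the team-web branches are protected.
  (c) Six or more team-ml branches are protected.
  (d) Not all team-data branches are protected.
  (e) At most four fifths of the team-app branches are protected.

3

(a) team-infra: |A| = 9, |A ∩ B| = 4; needs |A ∩ B| ≥ |A ∖ B| — false.
(b) team-web: |A| = 8, |A ∩ B| = 4; needs |A ∩ B| / |A| > 2/5 — true.
(c) team-ml: |A| = 8, |A ∩ B| = 6; needs |A ∩ B| ≥ 6 — true.
(d) team-data: |A| = 6, |A ∩ B| = 5; needs A ⊄ B (|A ∖ B| ≥ 1) — true.
(e) team-app: |A| = 5, |A ∩ B| = 5; needs |A ∩ B| / |A| ≤ 4/5 — false.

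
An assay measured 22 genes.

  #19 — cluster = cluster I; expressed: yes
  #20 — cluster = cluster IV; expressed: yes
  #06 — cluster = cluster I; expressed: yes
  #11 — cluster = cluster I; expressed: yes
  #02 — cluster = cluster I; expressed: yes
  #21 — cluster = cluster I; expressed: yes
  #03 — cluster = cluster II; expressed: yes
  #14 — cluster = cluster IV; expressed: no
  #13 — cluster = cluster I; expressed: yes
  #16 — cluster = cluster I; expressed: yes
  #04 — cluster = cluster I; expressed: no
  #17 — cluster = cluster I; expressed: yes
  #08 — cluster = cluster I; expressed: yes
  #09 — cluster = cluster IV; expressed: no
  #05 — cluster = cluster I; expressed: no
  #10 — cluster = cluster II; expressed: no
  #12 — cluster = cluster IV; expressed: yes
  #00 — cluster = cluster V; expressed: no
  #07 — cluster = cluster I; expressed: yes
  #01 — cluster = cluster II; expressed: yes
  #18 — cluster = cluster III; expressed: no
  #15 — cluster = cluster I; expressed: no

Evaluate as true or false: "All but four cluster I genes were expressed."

Truth condition: |A ∖ B| = 4.
A (the restrictor) = {#19, #06, #11, #02, #21, #13, #16, #04, #17, #08, #05, #07, #15}, |A| = 13.
A ∖ B = {#04, #05, #15}, so |A ∖ B| = 3.
|A ∖ B| = 3, so the statement is false.

False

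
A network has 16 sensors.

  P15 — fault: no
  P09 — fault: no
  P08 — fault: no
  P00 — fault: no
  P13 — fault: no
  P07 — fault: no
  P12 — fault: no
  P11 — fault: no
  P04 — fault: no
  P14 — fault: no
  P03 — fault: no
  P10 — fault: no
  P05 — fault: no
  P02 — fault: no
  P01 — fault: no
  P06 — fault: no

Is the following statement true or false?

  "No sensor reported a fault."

Truth condition: A ∩ B = ∅ (|A ∩ B| = 0).
|A| = 16, |A ∩ B| = 0, |A ∖ B| = 16.
So the statement is true.

True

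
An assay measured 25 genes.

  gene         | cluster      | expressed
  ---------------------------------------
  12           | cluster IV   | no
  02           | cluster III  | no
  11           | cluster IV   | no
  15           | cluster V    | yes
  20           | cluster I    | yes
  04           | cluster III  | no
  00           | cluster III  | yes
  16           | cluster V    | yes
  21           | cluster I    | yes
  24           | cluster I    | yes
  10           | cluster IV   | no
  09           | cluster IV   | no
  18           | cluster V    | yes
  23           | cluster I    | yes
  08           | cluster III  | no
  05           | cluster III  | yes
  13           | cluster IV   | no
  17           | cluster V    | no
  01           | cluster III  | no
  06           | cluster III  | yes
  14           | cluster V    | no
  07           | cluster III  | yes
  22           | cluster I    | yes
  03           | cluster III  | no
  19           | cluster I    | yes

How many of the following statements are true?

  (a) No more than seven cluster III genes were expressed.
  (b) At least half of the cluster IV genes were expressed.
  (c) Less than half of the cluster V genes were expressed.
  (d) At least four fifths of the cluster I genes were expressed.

(a) cluster III: |A| = 9, |A ∩ B| = 4; needs |A ∩ B| ≤ 7 — true.
(b) cluster IV: |A| = 5, |A ∩ B| = 0; needs |A ∩ B| ≥ |A ∖ B| — false.
(c) cluster V: |A| = 5, |A ∩ B| = 3; needs |A ∩ B| < |A ∖ B| — false.
(d) cluster I: |A| = 6, |A ∩ B| = 6; needs |A ∩ B| / |A| ≥ 4/5 — true.

2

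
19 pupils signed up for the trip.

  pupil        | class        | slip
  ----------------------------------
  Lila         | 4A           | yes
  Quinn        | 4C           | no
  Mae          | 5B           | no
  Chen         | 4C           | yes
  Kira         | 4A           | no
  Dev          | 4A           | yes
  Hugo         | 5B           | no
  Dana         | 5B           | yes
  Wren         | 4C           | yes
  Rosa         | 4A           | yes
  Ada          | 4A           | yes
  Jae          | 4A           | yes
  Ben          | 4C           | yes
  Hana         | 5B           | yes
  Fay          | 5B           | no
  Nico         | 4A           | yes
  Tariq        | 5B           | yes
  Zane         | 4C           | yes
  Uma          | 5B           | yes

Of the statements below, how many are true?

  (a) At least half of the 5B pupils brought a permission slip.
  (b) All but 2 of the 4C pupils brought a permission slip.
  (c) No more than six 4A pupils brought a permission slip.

2

(a) 5B: |A| = 7, |A ∩ B| = 4; needs |A ∩ B| ≥ |A ∖ B| — true.
(b) 4C: |A| = 5, |A ∩ B| = 4; needs |A ∖ B| = 2 — false.
(c) 4A: |A| = 7, |A ∩ B| = 6; needs |A ∩ B| ≤ 6 — true.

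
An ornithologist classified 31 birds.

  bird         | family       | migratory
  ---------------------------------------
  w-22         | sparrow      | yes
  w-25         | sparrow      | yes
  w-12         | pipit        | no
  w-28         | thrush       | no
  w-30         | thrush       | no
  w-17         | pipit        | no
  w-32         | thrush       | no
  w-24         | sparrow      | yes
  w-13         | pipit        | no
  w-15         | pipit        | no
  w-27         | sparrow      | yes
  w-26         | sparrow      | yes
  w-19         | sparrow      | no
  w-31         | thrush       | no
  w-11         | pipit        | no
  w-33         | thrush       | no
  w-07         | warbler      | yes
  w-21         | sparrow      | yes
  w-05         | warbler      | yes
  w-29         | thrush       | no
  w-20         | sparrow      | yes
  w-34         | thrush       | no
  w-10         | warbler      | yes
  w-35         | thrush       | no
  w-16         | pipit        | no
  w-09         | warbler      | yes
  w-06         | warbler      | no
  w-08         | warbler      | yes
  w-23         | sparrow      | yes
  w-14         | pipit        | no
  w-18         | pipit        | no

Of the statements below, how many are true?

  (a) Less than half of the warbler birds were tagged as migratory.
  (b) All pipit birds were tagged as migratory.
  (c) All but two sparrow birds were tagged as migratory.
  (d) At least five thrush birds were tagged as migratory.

(a) warbler: |A| = 6, |A ∩ B| = 5; needs |A ∩ B| < |A ∖ B| — false.
(b) pipit: |A| = 8, |A ∩ B| = 0; needs A ⊆ B, i.e. every element of A is in B (|A ∖ B| = 0) — false.
(c) sparrow: |A| = 9, |A ∩ B| = 8; needs |A ∖ B| = 2 — false.
(d) thrush: |A| = 8, |A ∩ B| = 0; needs |A ∩ B| ≥ 5 — false.

0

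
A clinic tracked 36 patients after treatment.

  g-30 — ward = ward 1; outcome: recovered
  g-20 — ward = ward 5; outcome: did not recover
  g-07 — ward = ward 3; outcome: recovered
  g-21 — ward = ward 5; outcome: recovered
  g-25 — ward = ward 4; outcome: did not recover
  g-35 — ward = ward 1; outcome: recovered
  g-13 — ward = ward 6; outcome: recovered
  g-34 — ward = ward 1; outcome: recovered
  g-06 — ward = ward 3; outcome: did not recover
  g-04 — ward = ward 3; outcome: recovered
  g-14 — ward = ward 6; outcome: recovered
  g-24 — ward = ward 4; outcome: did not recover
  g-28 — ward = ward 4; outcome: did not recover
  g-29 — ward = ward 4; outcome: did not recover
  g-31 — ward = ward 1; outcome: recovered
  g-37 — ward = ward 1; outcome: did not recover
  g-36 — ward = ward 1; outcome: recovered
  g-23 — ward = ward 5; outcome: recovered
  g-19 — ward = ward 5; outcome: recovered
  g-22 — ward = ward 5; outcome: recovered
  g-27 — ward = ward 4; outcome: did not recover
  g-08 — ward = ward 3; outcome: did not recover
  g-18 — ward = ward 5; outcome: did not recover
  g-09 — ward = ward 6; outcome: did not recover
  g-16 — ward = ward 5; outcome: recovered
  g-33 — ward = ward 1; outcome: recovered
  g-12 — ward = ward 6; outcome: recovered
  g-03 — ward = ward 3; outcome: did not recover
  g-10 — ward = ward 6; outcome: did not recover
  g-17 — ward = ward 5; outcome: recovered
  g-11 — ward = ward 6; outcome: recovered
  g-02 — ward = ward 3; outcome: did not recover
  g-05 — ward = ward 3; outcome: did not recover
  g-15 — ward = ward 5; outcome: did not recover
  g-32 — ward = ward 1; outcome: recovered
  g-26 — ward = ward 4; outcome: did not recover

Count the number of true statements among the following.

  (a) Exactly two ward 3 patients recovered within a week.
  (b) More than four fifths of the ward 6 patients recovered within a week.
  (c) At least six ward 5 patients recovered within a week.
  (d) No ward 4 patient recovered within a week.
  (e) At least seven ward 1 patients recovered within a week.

4

(a) ward 3: |A| = 7, |A ∩ B| = 2; needs |A ∩ B| = 2 — true.
(b) ward 6: |A| = 6, |A ∩ B| = 4; needs |A ∩ B| / |A| > 4/5 — false.
(c) ward 5: |A| = 9, |A ∩ B| = 6; needs |A ∩ B| ≥ 6 — true.
(d) ward 4: |A| = 6, |A ∩ B| = 0; needs A ∩ B = ∅ (|A ∩ B| = 0) — true.
(e) ward 1: |A| = 8, |A ∩ B| = 7; needs |A ∩ B| ≥ 7 — true.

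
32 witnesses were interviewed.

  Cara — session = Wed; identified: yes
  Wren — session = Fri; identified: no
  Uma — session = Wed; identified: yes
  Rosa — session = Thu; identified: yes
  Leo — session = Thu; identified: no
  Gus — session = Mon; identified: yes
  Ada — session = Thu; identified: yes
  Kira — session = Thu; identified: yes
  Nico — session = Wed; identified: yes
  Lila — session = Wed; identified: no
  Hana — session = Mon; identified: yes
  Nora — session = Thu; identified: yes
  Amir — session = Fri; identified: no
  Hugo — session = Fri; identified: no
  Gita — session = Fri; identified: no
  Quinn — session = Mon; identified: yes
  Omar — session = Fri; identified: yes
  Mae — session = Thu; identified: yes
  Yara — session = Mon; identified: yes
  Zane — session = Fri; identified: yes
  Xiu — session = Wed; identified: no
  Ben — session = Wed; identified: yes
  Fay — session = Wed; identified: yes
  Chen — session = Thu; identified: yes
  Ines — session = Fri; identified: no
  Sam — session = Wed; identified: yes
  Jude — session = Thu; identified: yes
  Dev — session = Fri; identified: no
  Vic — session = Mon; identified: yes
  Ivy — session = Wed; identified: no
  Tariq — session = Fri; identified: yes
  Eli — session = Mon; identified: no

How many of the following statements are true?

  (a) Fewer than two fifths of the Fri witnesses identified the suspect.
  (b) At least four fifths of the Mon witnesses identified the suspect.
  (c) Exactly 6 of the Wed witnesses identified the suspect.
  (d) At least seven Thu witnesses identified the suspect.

4

(a) Fri: |A| = 9, |A ∩ B| = 3; needs |A ∩ B| / |A| < 2/5 — true.
(b) Mon: |A| = 6, |A ∩ B| = 5; needs |A ∩ B| / |A| ≥ 4/5 — true.
(c) Wed: |A| = 9, |A ∩ B| = 6; needs |A ∩ B| = 6 — true.
(d) Thu: |A| = 8, |A ∩ B| = 7; needs |A ∩ B| ≥ 7 — true.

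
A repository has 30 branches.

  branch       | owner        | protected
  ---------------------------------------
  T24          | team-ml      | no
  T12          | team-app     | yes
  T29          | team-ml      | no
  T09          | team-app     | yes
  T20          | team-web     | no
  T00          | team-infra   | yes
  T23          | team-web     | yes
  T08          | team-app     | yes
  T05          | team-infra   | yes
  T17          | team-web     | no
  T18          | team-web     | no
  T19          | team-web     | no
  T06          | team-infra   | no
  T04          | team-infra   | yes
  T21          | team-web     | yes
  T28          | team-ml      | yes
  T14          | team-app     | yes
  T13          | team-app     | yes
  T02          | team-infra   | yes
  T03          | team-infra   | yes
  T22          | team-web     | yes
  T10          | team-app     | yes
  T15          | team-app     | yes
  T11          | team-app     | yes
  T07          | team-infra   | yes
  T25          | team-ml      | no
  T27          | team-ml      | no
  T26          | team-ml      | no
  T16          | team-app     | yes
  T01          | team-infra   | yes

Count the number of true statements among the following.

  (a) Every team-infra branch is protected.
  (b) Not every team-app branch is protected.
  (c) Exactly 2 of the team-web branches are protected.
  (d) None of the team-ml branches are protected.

0

(a) team-infra: |A| = 8, |A ∩ B| = 7; needs A ⊆ B, i.e. every element of A is in B (|A ∖ B| = 0) — false.
(b) team-app: |A| = 9, |A ∩ B| = 9; needs A ⊄ B (|A ∖ B| ≥ 1) — false.
(c) team-web: |A| = 7, |A ∩ B| = 3; needs |A ∩ B| = 2 — false.
(d) team-ml: |A| = 6, |A ∩ B| = 1; needs A ∩ B = ∅ (|A ∩ B| = 0) — false.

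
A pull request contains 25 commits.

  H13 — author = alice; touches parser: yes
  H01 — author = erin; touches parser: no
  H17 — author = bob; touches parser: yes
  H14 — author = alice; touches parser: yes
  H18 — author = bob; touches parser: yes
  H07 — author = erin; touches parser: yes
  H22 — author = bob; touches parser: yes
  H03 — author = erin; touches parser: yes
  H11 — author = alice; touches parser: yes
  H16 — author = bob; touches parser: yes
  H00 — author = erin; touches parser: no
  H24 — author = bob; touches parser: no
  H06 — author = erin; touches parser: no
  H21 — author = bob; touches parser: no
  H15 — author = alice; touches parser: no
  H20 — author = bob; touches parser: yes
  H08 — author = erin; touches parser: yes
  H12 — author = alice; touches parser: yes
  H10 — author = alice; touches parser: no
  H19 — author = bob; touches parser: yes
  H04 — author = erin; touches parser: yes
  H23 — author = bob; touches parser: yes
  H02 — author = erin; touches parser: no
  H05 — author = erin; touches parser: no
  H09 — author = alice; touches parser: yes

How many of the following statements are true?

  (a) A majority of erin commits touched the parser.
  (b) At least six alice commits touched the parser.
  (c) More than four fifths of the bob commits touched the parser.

0

(a) erin: |A| = 9, |A ∩ B| = 4; needs |A ∩ B| > |A ∖ B| — false.
(b) alice: |A| = 7, |A ∩ B| = 5; needs |A ∩ B| ≥ 6 — false.
(c) bob: |A| = 9, |A ∩ B| = 7; needs |A ∩ B| / |A| > 4/5 — false.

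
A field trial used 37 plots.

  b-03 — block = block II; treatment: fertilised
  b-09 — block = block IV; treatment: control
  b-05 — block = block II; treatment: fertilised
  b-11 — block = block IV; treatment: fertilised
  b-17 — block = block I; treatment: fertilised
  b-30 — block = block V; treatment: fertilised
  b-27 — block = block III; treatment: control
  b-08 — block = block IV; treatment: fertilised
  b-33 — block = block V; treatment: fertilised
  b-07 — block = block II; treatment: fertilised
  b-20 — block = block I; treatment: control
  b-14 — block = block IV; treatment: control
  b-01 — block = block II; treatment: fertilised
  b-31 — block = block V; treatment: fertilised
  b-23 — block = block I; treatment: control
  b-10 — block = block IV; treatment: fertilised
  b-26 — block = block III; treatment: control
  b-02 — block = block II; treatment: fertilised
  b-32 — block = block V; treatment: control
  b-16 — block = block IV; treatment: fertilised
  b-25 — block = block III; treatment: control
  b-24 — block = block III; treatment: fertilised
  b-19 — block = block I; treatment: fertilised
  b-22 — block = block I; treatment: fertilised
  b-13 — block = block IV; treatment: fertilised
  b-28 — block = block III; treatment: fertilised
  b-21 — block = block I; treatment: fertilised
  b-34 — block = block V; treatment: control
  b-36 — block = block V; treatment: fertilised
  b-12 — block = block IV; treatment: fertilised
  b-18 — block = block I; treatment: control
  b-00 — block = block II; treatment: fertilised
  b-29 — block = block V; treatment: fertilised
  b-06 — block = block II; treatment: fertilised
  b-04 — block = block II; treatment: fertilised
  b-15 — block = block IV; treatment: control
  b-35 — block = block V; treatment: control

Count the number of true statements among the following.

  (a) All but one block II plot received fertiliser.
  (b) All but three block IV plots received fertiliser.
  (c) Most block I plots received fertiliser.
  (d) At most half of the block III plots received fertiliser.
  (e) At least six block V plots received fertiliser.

(a) block II: |A| = 8, |A ∩ B| = 8; needs |A ∖ B| = 1 — false.
(b) block IV: |A| = 9, |A ∩ B| = 6; needs |A ∖ B| = 3 — true.
(c) block I: |A| = 7, |A ∩ B| = 4; needs |A ∩ B| > |A ∖ B| — true.
(d) block III: |A| = 5, |A ∩ B| = 2; needs |A ∩ B| ≤ |A ∖ B| — true.
(e) block V: |A| = 8, |A ∩ B| = 5; needs |A ∩ B| ≥ 6 — false.

3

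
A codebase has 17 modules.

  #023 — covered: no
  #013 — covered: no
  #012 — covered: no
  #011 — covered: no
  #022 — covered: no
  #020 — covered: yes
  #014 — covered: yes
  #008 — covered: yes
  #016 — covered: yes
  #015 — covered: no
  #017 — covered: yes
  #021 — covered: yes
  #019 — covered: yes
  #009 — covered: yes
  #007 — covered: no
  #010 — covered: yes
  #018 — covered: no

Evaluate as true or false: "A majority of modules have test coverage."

Truth condition: |A ∩ B| > |A ∖ B|.
|A| = 17, |A ∩ B| = 9, |A ∖ B| = 8.
9 > 8, so the statement is true.

True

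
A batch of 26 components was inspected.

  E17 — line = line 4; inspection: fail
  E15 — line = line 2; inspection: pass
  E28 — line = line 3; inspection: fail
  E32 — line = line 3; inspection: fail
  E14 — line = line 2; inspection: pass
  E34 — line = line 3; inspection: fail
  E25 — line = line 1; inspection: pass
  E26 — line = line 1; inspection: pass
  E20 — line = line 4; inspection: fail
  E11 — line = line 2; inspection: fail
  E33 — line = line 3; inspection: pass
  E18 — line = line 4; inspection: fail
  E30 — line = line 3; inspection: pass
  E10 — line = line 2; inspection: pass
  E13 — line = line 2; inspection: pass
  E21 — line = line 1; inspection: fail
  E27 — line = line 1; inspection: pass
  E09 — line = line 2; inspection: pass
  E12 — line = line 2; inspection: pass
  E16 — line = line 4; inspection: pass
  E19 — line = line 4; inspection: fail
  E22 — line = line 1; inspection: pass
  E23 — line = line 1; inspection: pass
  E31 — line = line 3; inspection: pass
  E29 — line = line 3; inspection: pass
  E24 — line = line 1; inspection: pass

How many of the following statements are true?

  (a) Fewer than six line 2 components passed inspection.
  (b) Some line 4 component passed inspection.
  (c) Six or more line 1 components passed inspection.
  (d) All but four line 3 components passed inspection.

2

(a) line 2: |A| = 7, |A ∩ B| = 6; needs |A ∩ B| < 6 — false.
(b) line 4: |A| = 5, |A ∩ B| = 1; needs A ∩ B ≠ ∅ (|A ∩ B| ≥ 1) — true.
(c) line 1: |A| = 7, |A ∩ B| = 6; needs |A ∩ B| ≥ 6 — true.
(d) line 3: |A| = 7, |A ∩ B| = 4; needs |A ∖ B| = 4 — false.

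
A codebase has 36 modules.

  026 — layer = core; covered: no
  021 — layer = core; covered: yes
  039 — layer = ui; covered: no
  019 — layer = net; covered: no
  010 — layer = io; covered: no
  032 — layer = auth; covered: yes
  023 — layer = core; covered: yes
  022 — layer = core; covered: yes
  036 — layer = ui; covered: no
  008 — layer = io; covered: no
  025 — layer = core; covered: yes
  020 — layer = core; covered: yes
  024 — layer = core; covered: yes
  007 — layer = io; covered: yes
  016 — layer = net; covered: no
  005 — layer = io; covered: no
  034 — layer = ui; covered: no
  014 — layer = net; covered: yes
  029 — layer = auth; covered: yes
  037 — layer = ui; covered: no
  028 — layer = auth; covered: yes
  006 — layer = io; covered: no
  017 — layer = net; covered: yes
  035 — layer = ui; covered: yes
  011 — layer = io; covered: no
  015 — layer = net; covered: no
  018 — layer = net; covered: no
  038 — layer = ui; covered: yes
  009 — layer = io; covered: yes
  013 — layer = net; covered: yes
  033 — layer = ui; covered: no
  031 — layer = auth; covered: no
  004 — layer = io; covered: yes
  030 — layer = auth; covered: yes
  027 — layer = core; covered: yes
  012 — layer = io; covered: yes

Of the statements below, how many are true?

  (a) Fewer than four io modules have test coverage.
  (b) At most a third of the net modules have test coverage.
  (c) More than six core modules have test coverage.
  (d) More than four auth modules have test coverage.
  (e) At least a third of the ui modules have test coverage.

(a) io: |A| = 9, |A ∩ B| = 4; needs |A ∩ B| < 4 — false.
(b) net: |A| = 7, |A ∩ B| = 3; needs |A ∩ B| / |A| ≤ 1/3 — false.
(c) core: |A| = 8, |A ∩ B| = 7; needs |A ∩ B| > 6 — true.
(d) auth: |A| = 5, |A ∩ B| = 4; needs |A ∩ B| > 4 — false.
(e) ui: |A| = 7, |A ∩ B| = 2; needs |A ∩ B| / |A| ≥ 1/3 — false.

1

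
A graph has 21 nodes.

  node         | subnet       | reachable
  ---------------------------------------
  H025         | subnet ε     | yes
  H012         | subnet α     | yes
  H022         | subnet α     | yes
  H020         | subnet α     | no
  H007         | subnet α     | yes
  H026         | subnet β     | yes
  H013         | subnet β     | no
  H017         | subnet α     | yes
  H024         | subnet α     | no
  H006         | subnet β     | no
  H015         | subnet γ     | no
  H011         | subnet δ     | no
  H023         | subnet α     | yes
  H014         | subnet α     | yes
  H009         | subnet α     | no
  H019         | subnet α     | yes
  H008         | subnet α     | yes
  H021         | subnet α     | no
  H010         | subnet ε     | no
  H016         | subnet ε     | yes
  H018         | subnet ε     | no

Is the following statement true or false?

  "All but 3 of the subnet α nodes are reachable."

False

Truth condition: |A ∖ B| = 3.
A (the restrictor) = {H012, H022, H020, H007, H017, H024, H023, H014, H009, H019, H008, H021}, |A| = 12.
A ∖ B = {H020, H024, H009, H021}, so |A ∖ B| = 4.
|A ∖ B| = 4, so the statement is false.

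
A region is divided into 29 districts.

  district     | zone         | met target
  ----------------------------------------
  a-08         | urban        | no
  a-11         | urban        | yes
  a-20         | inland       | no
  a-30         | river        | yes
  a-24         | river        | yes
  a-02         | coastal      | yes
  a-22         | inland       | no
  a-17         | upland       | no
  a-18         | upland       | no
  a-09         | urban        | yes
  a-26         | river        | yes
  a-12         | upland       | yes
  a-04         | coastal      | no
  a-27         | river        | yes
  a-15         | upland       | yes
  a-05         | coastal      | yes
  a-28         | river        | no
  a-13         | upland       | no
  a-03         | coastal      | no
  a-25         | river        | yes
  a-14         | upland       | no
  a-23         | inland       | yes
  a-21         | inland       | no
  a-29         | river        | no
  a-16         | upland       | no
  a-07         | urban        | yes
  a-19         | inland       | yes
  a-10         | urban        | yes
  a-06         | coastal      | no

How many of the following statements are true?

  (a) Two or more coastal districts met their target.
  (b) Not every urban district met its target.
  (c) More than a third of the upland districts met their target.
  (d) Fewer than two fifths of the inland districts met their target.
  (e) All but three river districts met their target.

2

(a) coastal: |A| = 5, |A ∩ B| = 2; needs |A ∩ B| ≥ 2 — true.
(b) urban: |A| = 5, |A ∩ B| = 4; needs A ⊄ B (|A ∖ B| ≥ 1) — true.
(c) upland: |A| = 7, |A ∩ B| = 2; needs |A ∩ B| / |A| > 1/3 — false.
(d) inland: |A| = 5, |A ∩ B| = 2; needs |A ∩ B| / |A| < 2/5 — false.
(e) river: |A| = 7, |A ∩ B| = 5; needs |A ∖ B| = 3 — false.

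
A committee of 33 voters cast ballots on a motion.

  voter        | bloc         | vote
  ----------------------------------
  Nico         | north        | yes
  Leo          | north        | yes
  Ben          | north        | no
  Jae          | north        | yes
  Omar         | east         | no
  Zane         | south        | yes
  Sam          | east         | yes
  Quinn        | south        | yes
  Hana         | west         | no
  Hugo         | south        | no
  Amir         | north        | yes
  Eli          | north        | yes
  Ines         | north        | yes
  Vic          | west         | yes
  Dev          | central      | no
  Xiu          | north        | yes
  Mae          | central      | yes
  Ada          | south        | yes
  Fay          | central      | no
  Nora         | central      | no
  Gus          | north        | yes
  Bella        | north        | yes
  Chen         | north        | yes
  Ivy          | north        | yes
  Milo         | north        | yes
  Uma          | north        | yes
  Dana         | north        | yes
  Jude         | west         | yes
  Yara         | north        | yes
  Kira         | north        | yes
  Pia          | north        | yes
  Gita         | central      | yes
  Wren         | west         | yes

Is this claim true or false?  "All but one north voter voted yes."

The determiner here denotes the relation: |A ∖ B| = 1.
|A| = 18, |A ∩ B| = 17, |A ∖ B| = 1.
|A ∖ B| = 1, so the statement is true.

True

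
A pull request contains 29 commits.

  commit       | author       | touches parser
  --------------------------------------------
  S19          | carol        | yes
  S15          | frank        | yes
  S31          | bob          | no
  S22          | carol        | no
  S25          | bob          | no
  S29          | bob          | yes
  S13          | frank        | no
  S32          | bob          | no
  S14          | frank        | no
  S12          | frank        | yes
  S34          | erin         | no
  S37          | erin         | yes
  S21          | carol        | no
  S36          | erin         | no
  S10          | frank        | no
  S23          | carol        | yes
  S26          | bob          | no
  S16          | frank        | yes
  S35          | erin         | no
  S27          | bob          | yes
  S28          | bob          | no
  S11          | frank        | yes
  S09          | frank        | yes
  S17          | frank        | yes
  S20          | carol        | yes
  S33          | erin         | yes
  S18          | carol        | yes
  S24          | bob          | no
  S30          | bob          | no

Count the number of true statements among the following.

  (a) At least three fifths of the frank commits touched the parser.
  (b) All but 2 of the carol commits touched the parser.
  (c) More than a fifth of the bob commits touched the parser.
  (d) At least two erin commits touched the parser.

4

(a) frank: |A| = 9, |A ∩ B| = 6; needs |A ∩ B| / |A| ≥ 3/5 — true.
(b) carol: |A| = 6, |A ∩ B| = 4; needs |A ∖ B| = 2 — true.
(c) bob: |A| = 9, |A ∩ B| = 2; needs |A ∩ B| / |A| > 1/5 — true.
(d) erin: |A| = 5, |A ∩ B| = 2; needs |A ∩ B| ≥ 2 — true.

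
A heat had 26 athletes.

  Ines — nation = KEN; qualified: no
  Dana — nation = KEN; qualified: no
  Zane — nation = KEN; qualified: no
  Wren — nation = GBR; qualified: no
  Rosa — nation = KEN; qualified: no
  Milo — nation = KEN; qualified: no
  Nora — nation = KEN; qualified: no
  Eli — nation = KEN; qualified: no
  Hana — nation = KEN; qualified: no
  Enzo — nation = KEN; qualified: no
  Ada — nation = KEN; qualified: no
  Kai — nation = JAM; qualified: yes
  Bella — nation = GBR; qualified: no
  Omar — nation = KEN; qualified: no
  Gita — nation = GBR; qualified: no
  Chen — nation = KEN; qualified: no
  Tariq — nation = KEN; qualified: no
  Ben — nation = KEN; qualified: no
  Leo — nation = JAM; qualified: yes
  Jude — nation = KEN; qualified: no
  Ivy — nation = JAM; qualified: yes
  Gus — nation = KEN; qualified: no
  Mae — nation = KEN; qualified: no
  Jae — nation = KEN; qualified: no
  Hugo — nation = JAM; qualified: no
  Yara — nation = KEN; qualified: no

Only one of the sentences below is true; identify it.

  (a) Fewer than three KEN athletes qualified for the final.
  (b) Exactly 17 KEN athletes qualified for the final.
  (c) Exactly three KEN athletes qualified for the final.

(a)

|A| = 19, |A ∩ B| = 0, |A ∖ B| = 19.
(a) requires |A ∩ B| < 3: true.
(b) requires |A ∩ B| = 17: false.
(c) requires |A ∩ B| = 3: false.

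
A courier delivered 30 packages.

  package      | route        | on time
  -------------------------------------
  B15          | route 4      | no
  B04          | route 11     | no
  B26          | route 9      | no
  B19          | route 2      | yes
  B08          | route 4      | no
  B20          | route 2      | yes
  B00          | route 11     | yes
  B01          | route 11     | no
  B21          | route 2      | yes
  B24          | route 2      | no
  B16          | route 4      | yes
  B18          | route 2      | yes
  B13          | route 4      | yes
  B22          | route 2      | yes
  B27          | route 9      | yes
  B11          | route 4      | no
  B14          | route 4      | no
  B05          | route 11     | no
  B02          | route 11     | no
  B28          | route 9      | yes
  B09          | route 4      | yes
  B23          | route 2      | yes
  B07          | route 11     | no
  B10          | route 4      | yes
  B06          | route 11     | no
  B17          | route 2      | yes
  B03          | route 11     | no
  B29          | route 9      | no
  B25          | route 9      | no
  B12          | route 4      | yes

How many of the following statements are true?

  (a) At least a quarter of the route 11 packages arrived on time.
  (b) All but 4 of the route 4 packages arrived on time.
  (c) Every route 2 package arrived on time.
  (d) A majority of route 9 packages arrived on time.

(a) route 11: |A| = 8, |A ∩ B| = 1; needs |A ∩ B| / |A| ≥ 1/4 — false.
(b) route 4: |A| = 9, |A ∩ B| = 5; needs |A ∖ B| = 4 — true.
(c) route 2: |A| = 8, |A ∩ B| = 7; needs A ⊆ B, i.e. every element of A is in B (|A ∖ B| = 0) — false.
(d) route 9: |A| = 5, |A ∩ B| = 2; needs |A ∩ B| > |A ∖ B| — false.

1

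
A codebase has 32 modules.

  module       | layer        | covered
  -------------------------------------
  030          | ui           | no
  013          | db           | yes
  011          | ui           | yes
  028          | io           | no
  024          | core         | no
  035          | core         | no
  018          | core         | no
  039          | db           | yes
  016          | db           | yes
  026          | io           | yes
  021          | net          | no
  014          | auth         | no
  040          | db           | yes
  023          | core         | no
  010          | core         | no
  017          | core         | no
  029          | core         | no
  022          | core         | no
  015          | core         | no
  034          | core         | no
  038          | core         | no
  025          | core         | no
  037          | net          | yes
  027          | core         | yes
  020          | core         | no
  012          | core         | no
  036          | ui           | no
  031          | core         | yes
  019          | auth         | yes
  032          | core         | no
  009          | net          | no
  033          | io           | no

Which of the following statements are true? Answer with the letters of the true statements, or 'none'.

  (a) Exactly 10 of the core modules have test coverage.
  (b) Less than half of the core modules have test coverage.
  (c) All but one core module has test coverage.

|A| = 17, |A ∩ B| = 2, |A ∖ B| = 15.
(a) |A ∩ B| = 10: fails.
(b) |A ∩ B| < |A ∖ B|: holds.
(c) |A ∖ B| = 1: fails.

(b)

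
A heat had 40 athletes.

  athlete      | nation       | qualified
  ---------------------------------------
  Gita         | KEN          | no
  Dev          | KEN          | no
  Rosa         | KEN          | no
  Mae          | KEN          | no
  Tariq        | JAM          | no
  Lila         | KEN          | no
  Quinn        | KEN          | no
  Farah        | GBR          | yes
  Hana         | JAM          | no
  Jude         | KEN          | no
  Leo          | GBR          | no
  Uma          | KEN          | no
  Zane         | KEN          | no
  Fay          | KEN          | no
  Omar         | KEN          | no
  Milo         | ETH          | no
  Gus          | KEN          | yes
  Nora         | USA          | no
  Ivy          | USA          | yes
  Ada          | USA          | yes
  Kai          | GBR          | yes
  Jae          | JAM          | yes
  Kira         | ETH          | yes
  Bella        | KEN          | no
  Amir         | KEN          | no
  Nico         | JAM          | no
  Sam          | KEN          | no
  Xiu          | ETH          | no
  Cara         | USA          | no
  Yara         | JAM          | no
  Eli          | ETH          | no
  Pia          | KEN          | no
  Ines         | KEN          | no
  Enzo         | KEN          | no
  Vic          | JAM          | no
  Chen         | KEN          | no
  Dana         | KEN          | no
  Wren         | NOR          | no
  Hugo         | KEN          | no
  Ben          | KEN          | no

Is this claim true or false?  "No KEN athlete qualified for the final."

False

Truth condition: A ∩ B = ∅ (|A ∩ B| = 0).
|A| = 22, |A ∩ B| = 1, |A ∖ B| = 21.
So the statement is false.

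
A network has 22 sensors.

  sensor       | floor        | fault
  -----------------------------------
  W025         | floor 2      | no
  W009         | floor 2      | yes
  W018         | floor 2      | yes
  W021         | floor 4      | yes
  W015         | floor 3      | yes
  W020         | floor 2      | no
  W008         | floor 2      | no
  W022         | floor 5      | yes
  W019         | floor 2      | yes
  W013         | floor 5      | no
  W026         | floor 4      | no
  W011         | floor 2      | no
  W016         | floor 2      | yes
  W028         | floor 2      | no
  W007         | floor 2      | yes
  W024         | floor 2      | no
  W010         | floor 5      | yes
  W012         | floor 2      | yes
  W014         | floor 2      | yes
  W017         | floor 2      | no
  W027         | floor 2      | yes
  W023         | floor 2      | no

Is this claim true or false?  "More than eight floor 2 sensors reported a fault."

False

The determiner here denotes the relation: |A ∩ B| > 8.
|A| = 16, |A ∩ B| = 8, |A ∖ B| = 8.
|A ∩ B| = 8, so the statement is false.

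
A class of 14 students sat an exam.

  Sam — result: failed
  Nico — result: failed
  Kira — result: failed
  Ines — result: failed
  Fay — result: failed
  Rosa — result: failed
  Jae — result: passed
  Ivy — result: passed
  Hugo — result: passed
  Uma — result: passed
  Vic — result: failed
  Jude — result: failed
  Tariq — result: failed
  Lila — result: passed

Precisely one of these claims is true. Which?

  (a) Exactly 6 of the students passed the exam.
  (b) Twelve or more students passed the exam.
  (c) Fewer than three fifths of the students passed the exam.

(c)

|A| = 14, |A ∩ B| = 5, |A ∖ B| = 9.
(a) requires |A ∩ B| = 6: false.
(b) requires |A ∩ B| ≥ 12: false.
(c) requires |A ∩ B| / |A| < 3/5: true.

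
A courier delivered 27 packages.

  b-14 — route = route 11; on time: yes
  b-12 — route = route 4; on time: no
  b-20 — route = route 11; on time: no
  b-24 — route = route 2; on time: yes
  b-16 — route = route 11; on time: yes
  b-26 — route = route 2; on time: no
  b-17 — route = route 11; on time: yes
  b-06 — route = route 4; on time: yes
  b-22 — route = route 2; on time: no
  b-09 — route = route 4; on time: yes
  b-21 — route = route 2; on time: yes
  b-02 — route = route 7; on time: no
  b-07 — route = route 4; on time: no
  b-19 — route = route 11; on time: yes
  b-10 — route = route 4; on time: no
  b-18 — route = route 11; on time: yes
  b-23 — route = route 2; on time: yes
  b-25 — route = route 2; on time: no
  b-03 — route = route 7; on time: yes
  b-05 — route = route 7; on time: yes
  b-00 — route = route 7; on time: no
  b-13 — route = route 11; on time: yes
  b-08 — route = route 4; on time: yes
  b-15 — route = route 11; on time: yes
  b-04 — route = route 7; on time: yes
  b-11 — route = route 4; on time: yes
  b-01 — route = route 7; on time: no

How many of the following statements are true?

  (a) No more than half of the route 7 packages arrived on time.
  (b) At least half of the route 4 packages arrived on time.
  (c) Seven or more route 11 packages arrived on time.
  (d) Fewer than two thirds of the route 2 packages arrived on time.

4

(a) route 7: |A| = 6, |A ∩ B| = 3; needs |A ∩ B| ≤ |A ∖ B| — true.
(b) route 4: |A| = 7, |A ∩ B| = 4; needs |A ∩ B| ≥ |A ∖ B| — true.
(c) route 11: |A| = 8, |A ∩ B| = 7; needs |A ∩ B| ≥ 7 — true.
(d) route 2: |A| = 6, |A ∩ B| = 3; needs |A ∩ B| / |A| < 2/3 — true.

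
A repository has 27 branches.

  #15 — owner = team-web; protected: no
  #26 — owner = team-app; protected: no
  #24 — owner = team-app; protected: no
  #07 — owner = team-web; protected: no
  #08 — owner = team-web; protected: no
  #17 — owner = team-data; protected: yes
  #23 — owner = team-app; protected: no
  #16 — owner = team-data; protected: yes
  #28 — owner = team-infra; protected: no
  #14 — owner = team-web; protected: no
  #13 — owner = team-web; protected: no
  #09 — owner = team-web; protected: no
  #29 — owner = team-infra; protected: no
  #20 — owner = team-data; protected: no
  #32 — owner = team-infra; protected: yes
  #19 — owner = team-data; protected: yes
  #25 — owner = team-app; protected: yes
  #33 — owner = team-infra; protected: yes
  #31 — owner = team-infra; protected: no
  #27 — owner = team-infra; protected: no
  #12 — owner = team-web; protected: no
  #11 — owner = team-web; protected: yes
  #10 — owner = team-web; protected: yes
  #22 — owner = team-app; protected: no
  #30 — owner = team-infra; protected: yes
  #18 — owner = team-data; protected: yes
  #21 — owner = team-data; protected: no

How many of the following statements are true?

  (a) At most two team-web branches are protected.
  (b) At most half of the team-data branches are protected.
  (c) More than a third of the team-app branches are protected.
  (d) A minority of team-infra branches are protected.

2

(a) team-web: |A| = 9, |A ∩ B| = 2; needs |A ∩ B| ≤ 2 — true.
(b) team-data: |A| = 6, |A ∩ B| = 4; needs |A ∩ B| ≤ |A ∖ B| — false.
(c) team-app: |A| = 5, |A ∩ B| = 1; needs |A ∩ B| / |A| > 1/3 — false.
(d) team-infra: |A| = 7, |A ∩ B| = 3; needs |A ∩ B| < |A ∖ B| — true.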